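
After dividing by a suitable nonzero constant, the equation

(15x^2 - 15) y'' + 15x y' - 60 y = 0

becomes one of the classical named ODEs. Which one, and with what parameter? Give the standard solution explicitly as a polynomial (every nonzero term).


All three coefficients share the factor -15; dividing through by -15 gives  (1 - x^2) y'' - x y' + 4 y = 0.
This matches the Chebyshev equation (1 - x^2) y'' - x y' + n^2 y = 0 (note the -x y' term, not -2x y') with n^2 = 4, so n = 2; the polynomial solution is T_2(x).
With y = sum_k a_k x^k, matching x^k gives (k+2)(k+1) a_{k+2} = (k^2 - n^2) a_k = (k - 2)(k + 2) a_k. The right side vanishes at k = 2, so the series with the parity of 2 terminates at degree 2.
Standard normalization: leading coefficient of T_n is 2^(n-1), so a_2 = 2^1 = 2. Work downward with a_k = (k+1)(k+2) a_{k+2} / ((k - 2)(k + 2)):
  a_0 = (1)(2)(2) / ((0 - 2)(0 + 2)) = 4/(-4) = -1
Hence T_2(x) = 2 x^2 - 1.

T_2(x); series = 2 x^2 - 1


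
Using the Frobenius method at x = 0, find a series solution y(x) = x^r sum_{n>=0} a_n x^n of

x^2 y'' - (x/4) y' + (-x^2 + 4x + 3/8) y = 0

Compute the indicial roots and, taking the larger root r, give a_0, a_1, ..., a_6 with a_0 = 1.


Write in Frobenius form y'' + (p(x)/x) y' + (q(x)/x^2) y = 0:
  p(x) = -1/4,  q(x) = -x^2 + 4x + 3/8.
Indicial equation: r(r-1) + (-1/4) r + (3/8) = 0 -> roots r_1 = 3/4, r_2 = 1/2.
Take r = r_1 = 3/4. Let y(x) = x^r sum_{n>=0} a_n x^n with a_0 = 1.
Substitute y = x^r sum a_n x^n and match x^{r+n}. The recurrence is
  D(n) a_n + 4 a_{n-1} - 1 a_{n-2} = 0,  where D(n) = (r+n)(r+n-1) + (-1/4)(r+n) + (3/8).
  a_n = [-4 a_{n-1} + 1 a_{n-2}] / D(n).
Since the indicial polynomial factors as (r - r_1)(r - r_2), D(n) = (r_1 + n - r_1)(r_1 + n - r_2) = n(n + 1/4).
Evaluating step by step (a_0 = 1):
  n = 1: D(1) = 1(1 + 1/4) = 5/4; numerator = -4(1) = -4; a_1 = (-4)/(5/4) = -16/5
  n = 2: D(2) = 2(2 + 1/4) = 9/2; numerator = -4(-16/5) + 1(1) = 69/5; a_2 = (69/5)/(9/2) = 46/15
  n = 3: D(3) = 3(3 + 1/4) = 39/4; numerator = -4(46/15) + 1(-16/5) = -232/15; a_3 = (-232/15)/(39/4) = -928/585
  n = 4: D(4) = 4(4 + 1/4) = 17; numerator = -4(-928/585) + 1(46/15) = 5506/585; a_4 = (5506/585)/(17) = 5506/9945
  n = 5: D(5) = 5(5 + 1/4) = 105/4; numerator = -4(5506/9945) + 1(-928/585) = -840/221; a_5 = (-840/221)/(105/4) = -32/221
  n = 6: D(6) = 6(6 + 1/4) = 75/2; numerator = -4(-32/221) + 1(5506/9945) = 11266/9945; a_6 = (11266/9945)/(75/2) = 22532/745875

r = 3/4; a_0 = 1; a_1 = -16/5; a_2 = 46/15; a_3 = -928/585; a_4 = 5506/9945; a_5 = -32/221; a_6 = 22532/745875


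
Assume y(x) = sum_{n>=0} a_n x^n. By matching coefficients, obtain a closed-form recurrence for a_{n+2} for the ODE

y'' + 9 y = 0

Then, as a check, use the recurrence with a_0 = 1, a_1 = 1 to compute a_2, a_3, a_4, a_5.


Substitute y = sum_n a_n x^n into y'' + (const) y = 0.
y''(x) = sum_{n>=0} (n+2)(n+1) a_{n+2} x^n.
The ODE becomes sum_n [(n+2)(n+1) a_{n+2} + 9 a_n] x^n = 0.
Setting each coefficient to zero gives the recurrence:
  (n+2)(n+1) a_{n+2} + 9 a_n = 0,
  a_{n+2} = -9 / ((n+1)(n+2)) a_n.

Check with a_0 = 1, a_1 = 1 (apply the recurrence for n = 0, 1, 2, 3): a_0 = 1, a_1 = 1, a_2 = -9/2, a_3 = -3/2, a_4 = 27/8, a_5 = 27/40.

a_{n+2} = -9/((n+1)(n+2)) * a_n; check: a_0 = 1, a_1 = 1, a_2 = -9/2, a_3 = -3/2, a_4 = 27/8, a_5 = 27/40


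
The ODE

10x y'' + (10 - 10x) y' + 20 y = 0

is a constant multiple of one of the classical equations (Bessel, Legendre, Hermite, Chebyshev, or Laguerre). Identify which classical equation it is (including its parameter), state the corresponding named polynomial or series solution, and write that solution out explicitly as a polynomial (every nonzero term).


All three coefficients share the factor 10; dividing through by 10 gives  x y'' + (1 - x) y' + 2 y = 0.
This matches the Laguerre equation x y'' + (1 - x) y' + n y = 0 with n = 2; the polynomial solution is L_2(x).
With y = sum_k a_k x^k, matching x^k gives (k+1)k a_{k+1} + (k+1) a_{k+1} - k a_k + n a_k = 0, i.e. (k+1)^2 a_{k+1} = (k - n) a_k = (k - 2) a_k. The right side vanishes at k = 2, so the series terminates at degree 2.
Standard normalization L_n(0) = 1 gives a_0 = 1. Work upward with a_{k+1} = (k - 2) a_k / (k+1)^2:
  a_1 = (0 - 2)(1) / 1^2 = -2/1 = -2
  a_2 = (1 - 2)(-2) / 2^2 = 2/4 = 1/2
Hence L_2(x) = x^2/2 - 2 x + 1.

L_2(x); series = x^2/2 - 2 x + 1


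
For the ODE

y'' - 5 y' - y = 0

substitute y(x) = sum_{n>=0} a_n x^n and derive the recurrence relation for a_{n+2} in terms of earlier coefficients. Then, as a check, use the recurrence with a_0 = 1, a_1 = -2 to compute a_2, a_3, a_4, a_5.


Substitute y = sum_n a_n x^n.
y''(x) has coefficient (n+2)(n+1) a_{n+2} at x^n;
-5 y'(x) has coefficient -5 (n+1) a_{n+1} at x^n;
-y(x) has coefficient -1 a_n at x^n.
Matching x^n: (n+2)(n+1) a_{n+2} - 5 (n+1) a_{n+1} - 1 a_n = 0.
Thus a_{n+2} = [5 (n+1) a_{n+1} + 1 a_n] / ((n+1)(n+2)).

Check with a_0 = 1, a_1 = -2 (apply the recurrence for n = 0, 1, 2, 3): a_0 = 1, a_1 = -2, a_2 = -9/2, a_3 = -47/6, a_4 = -61/6, a_5 = -1267/120.

a_(n+2) = [5 (n+1) a_(n+1) + 1 a_n] / ((n+1)(n+2)); check: a_0 = 1, a_1 = -2, a_2 = -9/2, a_3 = -47/6, a_4 = -61/6, a_5 = -1267/120


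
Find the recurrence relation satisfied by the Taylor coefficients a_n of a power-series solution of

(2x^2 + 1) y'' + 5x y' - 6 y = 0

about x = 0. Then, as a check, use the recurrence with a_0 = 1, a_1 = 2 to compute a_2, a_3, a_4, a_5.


Substitute y = sum_n a_n x^n.
(1 + 2 x^2) y'' contributes (n+2)(n+1) a_{n+2} + 2 n(n-1) a_n at x^n.
5 x y'(x) contributes 5 n a_n at x^n.
-6 y(x) contributes -6 a_n at x^n.
Matching x^n: (n+2)(n+1) a_{n+2} + (2 n(n-1) + 5 n - 6) a_n = 0.
Thus a_{n+2} = (-2 n(n-1) - 5 n + 6) / ((n+1)(n+2)) * a_n.

Check with a_0 = 1, a_1 = 2 (apply the recurrence for n = 0, 1, 2, 3): a_0 = 1, a_1 = 2, a_2 = 3, a_3 = 1/3, a_4 = -2, a_5 = -7/20.

a_(n+2) = (-2 n(n-1) - 5 n + 6) / ((n+1)(n+2)) * a_n; check: a_0 = 1, a_1 = 2, a_2 = 3, a_3 = 1/3, a_4 = -2, a_5 = -7/20


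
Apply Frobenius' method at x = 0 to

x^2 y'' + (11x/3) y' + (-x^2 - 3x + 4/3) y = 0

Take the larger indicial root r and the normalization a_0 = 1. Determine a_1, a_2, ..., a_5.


Write in Frobenius form y'' + (p(x)/x) y' + (q(x)/x^2) y = 0:
  p(x) = 11/3,  q(x) = -x^2 - 3x + 4/3.
Indicial equation: r(r-1) + (11/3) r + (4/3) = 0 -> roots r_1 = -2/3, r_2 = -2.
Take r = r_1 = -2/3. Let y(x) = x^r sum_{n>=0} a_n x^n with a_0 = 1.
Substitute y = x^r sum a_n x^n and match x^{r+n}. The recurrence is
  D(n) a_n - 3 a_{n-1} - 1 a_{n-2} = 0,  where D(n) = (r+n)(r+n-1) + (11/3)(r+n) + (4/3).
  a_n = [3 a_{n-1} + 1 a_{n-2}] / D(n).
Since the indicial polynomial factors as (r - r_1)(r - r_2), D(n) = (r_1 + n - r_1)(r_1 + n - r_2) = n(n + 4/3).
Evaluating step by step (a_0 = 1):
  n = 1: D(1) = 1(1 + 4/3) = 7/3; numerator = 3(1) = 3; a_1 = (3)/(7/3) = 9/7
  n = 2: D(2) = 2(2 + 4/3) = 20/3; numerator = 3(9/7) + 1(1) = 34/7; a_2 = (34/7)/(20/3) = 51/70
  n = 3: D(3) = 3(3 + 4/3) = 13; numerator = 3(51/70) + 1(9/7) = 243/70; a_3 = (243/70)/(13) = 243/910
  n = 4: D(4) = 4(4 + 4/3) = 64/3; numerator = 3(243/910) + 1(51/70) = 696/455; a_4 = (696/455)/(64/3) = 261/3640
  n = 5: D(5) = 5(5 + 4/3) = 95/3; numerator = 3(261/3640) + 1(243/910) = 27/56; a_5 = (27/56)/(95/3) = 81/5320

r = -2/3; a_0 = 1; a_1 = 9/7; a_2 = 51/70; a_3 = 243/910; a_4 = 261/3640; a_5 = 81/5320


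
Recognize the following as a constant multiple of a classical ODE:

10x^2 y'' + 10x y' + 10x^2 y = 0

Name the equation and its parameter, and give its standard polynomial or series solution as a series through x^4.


All three coefficients share the factor 10; dividing through by 10 gives  x^2 y'' + x y' + x^2 y = 0.
This matches the Bessel equation x^2 y'' + x y' + (x^2 - nu^2) y = 0 with nu^2 = 0, so nu = 0; the solution bounded at x = 0 is J_0(x).
Frobenius at x = 0: indicial roots ±nu; for r = nu the recurrence k(k + 2nu) c_k = -c_{k-2} gives the standard series J_nu(x) = sum_{k>=0} (-1)^k / (k! (k+nu)!) (x/2)^(2k+nu). Evaluate the first 3 terms:
  k = 0: (-1)^0 / (0! * 0! * 2^0) x^0 = 1/(1*1*1) x^0 = (1) x^0
  k = 1: (-1)^1 / (1! * 1! * 2^2) x^2 = -1/(1*1*4) x^2 = (-1/4) x^2
  k = 2: (-1)^2 / (2! * 2! * 2^4) x^4 = 1/(2*2*16) x^4 = (1/64) x^4
Hence J_0(x) = x^4/64 - x^2/4 + 1 + ....

J_0(x); series = x^4/64 - x^2/4 + 1


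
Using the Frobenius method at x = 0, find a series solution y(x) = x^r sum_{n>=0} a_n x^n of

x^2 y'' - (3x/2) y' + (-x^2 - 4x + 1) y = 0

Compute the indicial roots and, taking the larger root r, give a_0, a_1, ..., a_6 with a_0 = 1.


Write in Frobenius form y'' + (p(x)/x) y' + (q(x)/x^2) y = 0:
  p(x) = -3/2,  q(x) = -x^2 - 4x + 1.
Indicial equation: r(r-1) + (-3/2) r + (1) = 0 -> roots r_1 = 2, r_2 = 1/2.
Take r = r_1 = 2. Let y(x) = x^r sum_{n>=0} a_n x^n with a_0 = 1.
Substitute y = x^r sum a_n x^n and match x^{r+n}. The recurrence is
  D(n) a_n - 4 a_{n-1} - 1 a_{n-2} = 0,  where D(n) = (r+n)(r+n-1) + (-3/2)(r+n) + (1).
  a_n = [4 a_{n-1} + 1 a_{n-2}] / D(n).
Since the indicial polynomial factors as (r - r_1)(r - r_2), D(n) = (r_1 + n - r_1)(r_1 + n - r_2) = n(n + 3/2).
Evaluating step by step (a_0 = 1):
  n = 1: D(1) = 1(1 + 3/2) = 5/2; numerator = 4(1) = 4; a_1 = (4)/(5/2) = 8/5
  n = 2: D(2) = 2(2 + 3/2) = 7; numerator = 4(8/5) + 1(1) = 37/5; a_2 = (37/5)/(7) = 37/35
  n = 3: D(3) = 3(3 + 3/2) = 27/2; numerator = 4(37/35) + 1(8/5) = 204/35; a_3 = (204/35)/(27/2) = 136/315
  n = 4: D(4) = 4(4 + 3/2) = 22; numerator = 4(136/315) + 1(37/35) = 877/315; a_4 = (877/315)/(22) = 877/6930
  n = 5: D(5) = 5(5 + 3/2) = 65/2; numerator = 4(877/6930) + 1(136/315) = 650/693; a_5 = (650/693)/(65/2) = 20/693
  n = 6: D(6) = 6(6 + 3/2) = 45; numerator = 4(20/693) + 1(877/6930) = 559/2310; a_6 = (559/2310)/(45) = 559/103950

r = 2; a_0 = 1; a_1 = 8/5; a_2 = 37/35; a_3 = 136/315; a_4 = 877/6930; a_5 = 20/693; a_6 = 559/103950


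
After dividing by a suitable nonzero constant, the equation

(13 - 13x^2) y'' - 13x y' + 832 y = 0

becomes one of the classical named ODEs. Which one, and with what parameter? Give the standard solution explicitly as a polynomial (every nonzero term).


All three coefficients share the factor 13; dividing through by 13 gives  (1 - x^2) y'' - x y' + 64 y = 0.
This matches the Chebyshev equation (1 - x^2) y'' - x y' + n^2 y = 0 (note the -x y' term, not -2x y') with n^2 = 64, so n = 8; the polynomial solution is T_8(x).
With y = sum_k a_k x^k, matching x^k gives (k+2)(k+1) a_{k+2} = (k^2 - n^2) a_k = (k - 8)(k + 8) a_k. The right side vanishes at k = 8, so the series with the parity of 8 terminates at degree 8.
Standard normalization: leading coefficient of T_n is 2^(n-1), so a_8 = 2^7 = 128. Work downward with a_k = (k+1)(k+2) a_{k+2} / ((k - 8)(k + 8)):
  a_6 = (7)(8)(128) / ((6 - 8)(6 + 8)) = 7168/(-28) = -256
  a_4 = (5)(6)(-256) / ((4 - 8)(4 + 8)) = -7680/(-48) = 160
  a_2 = (3)(4)(160) / ((2 - 8)(2 + 8)) = 1920/(-60) = -32
  a_0 = (1)(2)(-32) / ((0 - 8)(0 + 8)) = -64/(-64) = 1
Hence T_8(x) = 128 x^8 - 256 x^6 + 160 x^4 - 32 x^2 + 1.

T_8(x); series = 128 x^8 - 256 x^6 + 160 x^4 - 32 x^2 + 1


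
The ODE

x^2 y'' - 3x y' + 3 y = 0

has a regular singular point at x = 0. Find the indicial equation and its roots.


Divide by x^2 to reach normal form y'' + P_1(x) y' + P_2(x) y = 0 with P_1(x) = -3/x and P_2(x) = 3/x^2.
x = 0 is a singular point because the y'-coefficient -3/x has a pole at x = 0 and the y-coefficient 3/x^2 has a pole at x = 0.
It is a regular singular point because x P_1(x) = p(x) = -3 and x^2 P_2(x) = q(x) = 3 are polynomials, hence analytic at x = 0.
p(0) = -3,  q(0) = 3.
Indicial equation: r(r-1) + p(0) r + q(0) = 0, i.e. r^2 + (p(0) - 1) r + q(0) = 0, i.e. r^2 - 4 r + 3 = 0.
Discriminant: (-4)^2 - 4(3) = 4, so r = (4 ± 2)/2.
Solving: r_1 = 3, r_2 = 1.

indicial: r^2 - 4 r + 3 = 0; roots r_1 = 3, r_2 = 1


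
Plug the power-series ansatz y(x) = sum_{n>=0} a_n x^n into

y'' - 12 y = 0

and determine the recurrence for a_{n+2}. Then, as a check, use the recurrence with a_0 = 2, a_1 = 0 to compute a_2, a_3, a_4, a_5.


Substitute y = sum_n a_n x^n into y'' + (const) y = 0.
y''(x) = sum_{n>=0} (n+2)(n+1) a_{n+2} x^n.
The ODE becomes sum_n [(n+2)(n+1) a_{n+2} - 12 a_n] x^n = 0.
Setting each coefficient to zero gives the recurrence:
  (n+2)(n+1) a_{n+2} - 12 a_n = 0,
  a_{n+2} = 12 / ((n+1)(n+2)) a_n.

Check with a_0 = 2, a_1 = 0 (apply the recurrence for n = 0, 1, 2, 3): a_0 = 2, a_1 = 0, a_2 = 12, a_3 = 0, a_4 = 12, a_5 = 0.

a_{n+2} = 12/((n+1)(n+2)) * a_n; check: a_0 = 2, a_1 = 0, a_2 = 12, a_3 = 0, a_4 = 12, a_5 = 0


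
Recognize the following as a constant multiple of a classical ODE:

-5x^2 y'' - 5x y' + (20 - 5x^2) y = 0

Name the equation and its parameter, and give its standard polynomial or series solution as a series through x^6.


All three coefficients share the factor -5; dividing through by -5 gives  x^2 y'' + x y' + (x^2 - 4) y = 0.
This matches the Bessel equation x^2 y'' + x y' + (x^2 - nu^2) y = 0 with nu^2 = 4, so nu = 2; the solution bounded at x = 0 is J_2(x).
Frobenius at x = 0: indicial roots ±nu; for r = nu the recurrence k(k + 2nu) c_k = -c_{k-2} gives the standard series J_nu(x) = sum_{k>=0} (-1)^k / (k! (k+nu)!) (x/2)^(2k+nu). Evaluate the first 3 terms:
  k = 0: (-1)^0 / (0! * 2! * 2^2) x^2 = 1/(1*2*4) x^2 = (1/8) x^2
  k = 1: (-1)^1 / (1! * 3! * 2^4) x^4 = -1/(1*6*16) x^4 = (-1/96) x^4
  k = 2: (-1)^2 / (2! * 4! * 2^6) x^6 = 1/(2*24*64) x^6 = (1/3072) x^6
Hence J_2(x) = x^6/3072 - x^4/96 + x^2/8 + ....

J_2(x); series = x^6/3072 - x^4/96 + x^2/8


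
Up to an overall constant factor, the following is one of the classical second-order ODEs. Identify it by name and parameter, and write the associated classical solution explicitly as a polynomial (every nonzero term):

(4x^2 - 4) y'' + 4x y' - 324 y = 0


All three coefficients share the factor -4; dividing through by -4 gives  (1 - x^2) y'' - x y' + 81 y = 0.
This matches the Chebyshev equation (1 - x^2) y'' - x y' + n^2 y = 0 (note the -x y' term, not -2x y') with n^2 = 81, so n = 9; the polynomial solution is T_9(x).
With y = sum_k a_k x^k, matching x^k gives (k+2)(k+1) a_{k+2} = (k^2 - n^2) a_k = (k - 9)(k + 9) a_k. The right side vanishes at k = 9, so the series with the parity of 9 terminates at degree 9.
Standard normalization: leading coefficient of T_n is 2^(n-1), so a_9 = 2^8 = 256. Work downward with a_k = (k+1)(k+2) a_{k+2} / ((k - 9)(k + 9)):
  a_7 = (8)(9)(256) / ((7 - 9)(7 + 9)) = 18432/(-32) = -576
  a_5 = (6)(7)(-576) / ((5 - 9)(5 + 9)) = -24192/(-56) = 432
  a_3 = (4)(5)(432) / ((3 - 9)(3 + 9)) = 8640/(-72) = -120
  a_1 = (2)(3)(-120) / ((1 - 9)(1 + 9)) = -720/(-80) = 9
Hence T_9(x) = 256 x^9 - 576 x^7 + 432 x^5 - 120 x^3 + 9 x.

T_9(x); series = 256 x^9 - 576 x^7 + 432 x^5 - 120 x^3 + 9 x


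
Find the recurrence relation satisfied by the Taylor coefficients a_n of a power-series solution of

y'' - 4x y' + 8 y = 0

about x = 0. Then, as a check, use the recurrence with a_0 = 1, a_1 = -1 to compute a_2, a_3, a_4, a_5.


Substitute y = sum_n a_n x^n.
y''(x) has coefficient (n+2)(n+1) a_{n+2} at x^n;
-4 x y'(x) has coefficient -4 n a_n at x^n (shift);
8 y(x) has coefficient 8 a_n at x^n.
Matching x^n: (n+2)(n+1) a_{n+2} + (-4n + 8) a_n = 0.
Thus a_{n+2} = (4n - 8) / ((n+1)(n+2)) * a_n.

Check with a_0 = 1, a_1 = -1 (apply the recurrence for n = 0, 1, 2, 3): a_0 = 1, a_1 = -1, a_2 = -4, a_3 = 2/3, a_4 = 0, a_5 = 2/15.

a_(n+2) = (4n - 8) / ((n+1)(n+2)) * a_n; check: a_0 = 1, a_1 = -1, a_2 = -4, a_3 = 2/3, a_4 = 0, a_5 = 2/15


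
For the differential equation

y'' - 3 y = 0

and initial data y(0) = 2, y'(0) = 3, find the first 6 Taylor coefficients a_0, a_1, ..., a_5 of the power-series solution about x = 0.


Ansatz: y(x) = sum_{n>=0} a_n x^n, so y'(x) = sum_{n>=1} n a_n x^(n-1) and y''(x) = sum_{n>=2} n(n-1) a_n x^(n-2).
Substitute into P(x) y'' + Q(x) y' + R(x) y = 0 with P(x) = 1, Q(x) = 0, R(x) = -3, and match powers of x.
Initial conditions: a_0 = 2, a_1 = 3.
Setting the coefficient of each power of x to zero and solving order by order (substituting the coefficients already found):
  x^0: 2 a_2 - 3 a_0 = 0  ->  2 a_2 = 3 a_0 = 6  ->  a_2 = 3
  x^1: 6 a_3 - 3 a_1 = 0  ->  6 a_3 = 3 a_1 = 9  ->  a_3 = 3/2
  x^2: 12 a_4 - 3 a_2 = 0  ->  12 a_4 = 3 a_2 = 9  ->  a_4 = 3/4
  x^3: 20 a_5 - 3 a_3 = 0  ->  20 a_5 = 3 a_3 = 9/2  ->  a_5 = 9/40
Truncated series: y(x) = 2 + 3 x + 3 x^2 + (3/2) x^3 + (3/4) x^4 + (9/40) x^5 + O(x^6).

a_0 = 2; a_1 = 3; a_2 = 3; a_3 = 3/2; a_4 = 3/4; a_5 = 9/40


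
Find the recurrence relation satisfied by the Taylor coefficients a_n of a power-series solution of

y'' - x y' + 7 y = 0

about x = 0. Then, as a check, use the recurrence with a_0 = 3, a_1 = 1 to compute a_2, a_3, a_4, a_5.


Substitute y = sum_n a_n x^n.
y''(x) has coefficient (n+2)(n+1) a_{n+2} at x^n;
-x y'(x) has coefficient -n a_n at x^n (shift);
7 y(x) has coefficient 7 a_n at x^n.
Matching x^n: (n+2)(n+1) a_{n+2} + (-n + 7) a_n = 0.
Thus a_{n+2} = (n - 7) / ((n+1)(n+2)) * a_n.

Check with a_0 = 3, a_1 = 1 (apply the recurrence for n = 0, 1, 2, 3): a_0 = 3, a_1 = 1, a_2 = -21/2, a_3 = -1, a_4 = 35/8, a_5 = 1/5.

a_(n+2) = (n - 7) / ((n+1)(n+2)) * a_n; check: a_0 = 3, a_1 = 1, a_2 = -21/2, a_3 = -1, a_4 = 35/8, a_5 = 1/5


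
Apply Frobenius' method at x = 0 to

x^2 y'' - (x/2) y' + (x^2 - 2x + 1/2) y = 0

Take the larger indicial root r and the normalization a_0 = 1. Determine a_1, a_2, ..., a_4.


Write in Frobenius form y'' + (p(x)/x) y' + (q(x)/x^2) y = 0:
  p(x) = -1/2,  q(x) = x^2 - 2x + 1/2.
Indicial equation: r(r-1) + (-1/2) r + (1/2) = 0 -> roots r_1 = 1, r_2 = 1/2.
Take r = r_1 = 1. Let y(x) = x^r sum_{n>=0} a_n x^n with a_0 = 1.
Substitute y = x^r sum a_n x^n and match x^{r+n}. The recurrence is
  D(n) a_n - 2 a_{n-1} + 1 a_{n-2} = 0,  where D(n) = (r+n)(r+n-1) + (-1/2)(r+n) + (1/2).
  a_n = [2 a_{n-1} - 1 a_{n-2}] / D(n).
Since the indicial polynomial factors as (r - r_1)(r - r_2), D(n) = (r_1 + n - r_1)(r_1 + n - r_2) = n(n + 1/2).
Evaluating step by step (a_0 = 1):
  n = 1: D(1) = 1(1 + 1/2) = 3/2; numerator = 2(1) = 2; a_1 = (2)/(3/2) = 4/3
  n = 2: D(2) = 2(2 + 1/2) = 5; numerator = 2(4/3) - 1(1) = 5/3; a_2 = (5/3)/(5) = 1/3
  n = 3: D(3) = 3(3 + 1/2) = 21/2; numerator = 2(1/3) - 1(4/3) = -2/3; a_3 = (-2/3)/(21/2) = -4/63
  n = 4: D(4) = 4(4 + 1/2) = 18; numerator = 2(-4/63) - 1(1/3) = -29/63; a_4 = (-29/63)/(18) = -29/1134

r = 1; a_0 = 1; a_1 = 4/3; a_2 = 1/3; a_3 = -4/63; a_4 = -29/1134


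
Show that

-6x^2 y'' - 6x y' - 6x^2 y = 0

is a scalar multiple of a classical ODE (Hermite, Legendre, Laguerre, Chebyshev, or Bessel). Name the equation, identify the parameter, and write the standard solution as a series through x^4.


All three coefficients share the factor -6; dividing through by -6 gives  x^2 y'' + x y' + x^2 y = 0.
This matches the Bessel equation x^2 y'' + x y' + (x^2 - nu^2) y = 0 with nu^2 = 0, so nu = 0; the solution bounded at x = 0 is J_0(x).
Frobenius at x = 0: indicial roots ±nu; for r = nu the recurrence k(k + 2nu) c_k = -c_{k-2} gives the standard series J_nu(x) = sum_{k>=0} (-1)^k / (k! (k+nu)!) (x/2)^(2k+nu). Evaluate the first 3 terms:
  k = 0: (-1)^0 / (0! * 0! * 2^0) x^0 = 1/(1*1*1) x^0 = (1) x^0
  k = 1: (-1)^1 / (1! * 1! * 2^2) x^2 = -1/(1*1*4) x^2 = (-1/4) x^2
  k = 2: (-1)^2 / (2! * 2! * 2^4) x^4 = 1/(2*2*16) x^4 = (1/64) x^4
Hence J_0(x) = x^4/64 - x^2/4 + 1 + ....

J_0(x); series = x^4/64 - x^2/4 + 1


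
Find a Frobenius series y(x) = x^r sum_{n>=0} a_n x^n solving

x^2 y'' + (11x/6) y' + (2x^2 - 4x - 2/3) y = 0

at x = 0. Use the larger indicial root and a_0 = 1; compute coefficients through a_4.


Write in Frobenius form y'' + (p(x)/x) y' + (q(x)/x^2) y = 0:
  p(x) = 11/6,  q(x) = 2x^2 - 4x - 2/3.
Indicial equation: r(r-1) + (11/6) r + (-2/3) = 0 -> roots r_1 = 1/2, r_2 = -4/3.
Take r = r_1 = 1/2. Let y(x) = x^r sum_{n>=0} a_n x^n with a_0 = 1.
Substitute y = x^r sum a_n x^n and match x^{r+n}. The recurrence is
  D(n) a_n - 4 a_{n-1} + 2 a_{n-2} = 0,  where D(n) = (r+n)(r+n-1) + (11/6)(r+n) + (-2/3).
  a_n = [4 a_{n-1} - 2 a_{n-2}] / D(n).
Since the indicial polynomial factors as (r - r_1)(r - r_2), D(n) = (r_1 + n - r_1)(r_1 + n - r_2) = n(n + 11/6).
Evaluating step by step (a_0 = 1):
  n = 1: D(1) = 1(1 + 11/6) = 17/6; numerator = 4(1) = 4; a_1 = (4)/(17/6) = 24/17
  n = 2: D(2) = 2(2 + 11/6) = 23/3; numerator = 4(24/17) - 2(1) = 62/17; a_2 = (62/17)/(23/3) = 186/391
  n = 3: D(3) = 3(3 + 11/6) = 29/2; numerator = 4(186/391) - 2(24/17) = -360/391; a_3 = (-360/391)/(29/2) = -720/11339
  n = 4: D(4) = 4(4 + 11/6) = 70/3; numerator = 4(-720/11339) - 2(186/391) = -804/667; a_4 = (-804/667)/(70/3) = -1206/23345

r = 1/2; a_0 = 1; a_1 = 24/17; a_2 = 186/391; a_3 = -720/11339; a_4 = -1206/23345


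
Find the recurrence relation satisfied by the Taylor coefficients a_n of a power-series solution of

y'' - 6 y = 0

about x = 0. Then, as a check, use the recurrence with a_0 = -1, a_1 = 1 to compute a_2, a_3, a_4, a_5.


Substitute y = sum_n a_n x^n into y'' + (const) y = 0.
y''(x) = sum_{n>=0} (n+2)(n+1) a_{n+2} x^n.
The ODE becomes sum_n [(n+2)(n+1) a_{n+2} - 6 a_n] x^n = 0.
Setting each coefficient to zero gives the recurrence:
  (n+2)(n+1) a_{n+2} - 6 a_n = 0,
  a_{n+2} = 6 / ((n+1)(n+2)) a_n.

Check with a_0 = -1, a_1 = 1 (apply the recurrence for n = 0, 1, 2, 3): a_0 = -1, a_1 = 1, a_2 = -3, a_3 = 1, a_4 = -3/2, a_5 = 3/10.

a_{n+2} = 6/((n+1)(n+2)) * a_n; check: a_0 = -1, a_1 = 1, a_2 = -3, a_3 = 1, a_4 = -3/2, a_5 = 3/10


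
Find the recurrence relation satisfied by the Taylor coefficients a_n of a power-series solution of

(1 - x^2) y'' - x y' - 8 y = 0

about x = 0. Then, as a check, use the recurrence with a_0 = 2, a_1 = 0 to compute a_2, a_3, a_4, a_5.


Substitute y = sum_n a_n x^n.
(1 - 1 x^2) y'' contributes (n+2)(n+1) a_{n+2} - n(n-1) a_n at x^n.
-x y'(x) contributes -n a_n at x^n.
-8 y(x) contributes -8 a_n at x^n.
Matching x^n: (n+2)(n+1) a_{n+2} + (-n(n-1) - n - 8) a_n = 0.
Thus a_{n+2} = (n(n-1) + n + 8) / ((n+1)(n+2)) * a_n.

Check with a_0 = 2, a_1 = 0 (apply the recurrence for n = 0, 1, 2, 3): a_0 = 2, a_1 = 0, a_2 = 8, a_3 = 0, a_4 = 8, a_5 = 0.

a_(n+2) = (n(n-1) + n + 8) / ((n+1)(n+2)) * a_n; check: a_0 = 2, a_1 = 0, a_2 = 8, a_3 = 0, a_4 = 8, a_5 = 0


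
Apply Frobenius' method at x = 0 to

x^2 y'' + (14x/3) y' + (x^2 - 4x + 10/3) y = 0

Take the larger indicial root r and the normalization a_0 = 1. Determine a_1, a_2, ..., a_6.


Write in Frobenius form y'' + (p(x)/x) y' + (q(x)/x^2) y = 0:
  p(x) = 14/3,  q(x) = x^2 - 4x + 10/3.
Indicial equation: r(r-1) + (14/3) r + (10/3) = 0 -> roots r_1 = -5/3, r_2 = -2.
Take r = r_1 = -5/3. Let y(x) = x^r sum_{n>=0} a_n x^n with a_0 = 1.
Substitute y = x^r sum a_n x^n and match x^{r+n}. The recurrence is
  D(n) a_n - 4 a_{n-1} + 1 a_{n-2} = 0,  where D(n) = (r+n)(r+n-1) + (14/3)(r+n) + (10/3).
  a_n = [4 a_{n-1} - 1 a_{n-2}] / D(n).
Since the indicial polynomial factors as (r - r_1)(r - r_2), D(n) = (r_1 + n - r_1)(r_1 + n - r_2) = n(n + 1/3).
Evaluating step by step (a_0 = 1):
  n = 1: D(1) = 1(1 + 1/3) = 4/3; numerator = 4(1) = 4; a_1 = (4)/(4/3) = 3
  n = 2: D(2) = 2(2 + 1/3) = 14/3; numerator = 4(3) - 1(1) = 11; a_2 = (11)/(14/3) = 33/14
  n = 3: D(3) = 3(3 + 1/3) = 10; numerator = 4(33/14) - 1(3) = 45/7; a_3 = (45/7)/(10) = 9/14
  n = 4: D(4) = 4(4 + 1/3) = 52/3; numerator = 4(9/14) - 1(33/14) = 3/14; a_4 = (3/14)/(52/3) = 9/728
  n = 5: D(5) = 5(5 + 1/3) = 80/3; numerator = 4(9/728) - 1(9/14) = -54/91; a_5 = (-54/91)/(80/3) = -81/3640
  n = 6: D(6) = 6(6 + 1/3) = 38; numerator = 4(-81/3640) - 1(9/728) = -369/3640; a_6 = (-369/3640)/(38) = -369/138320

r = -5/3; a_0 = 1; a_1 = 3; a_2 = 33/14; a_3 = 9/14; a_4 = 9/728; a_5 = -81/3640; a_6 = -369/138320


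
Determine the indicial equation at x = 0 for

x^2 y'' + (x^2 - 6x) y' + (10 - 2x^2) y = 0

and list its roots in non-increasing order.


Divide by x^2 to reach normal form y'' + P_1(x) y' + P_2(x) y = 0 with P_1(x) = 1 - 6/x and P_2(x) = -2 + 10/x^2.
x = 0 is a singular point because the y'-coefficient 1 - 6/x has a pole at x = 0 and the y-coefficient -2 + 10/x^2 has a pole at x = 0.
It is a regular singular point because x P_1(x) = p(x) = x - 6 and x^2 P_2(x) = q(x) = 10 - 2x^2 are polynomials, hence analytic at x = 0.
p(0) = -6,  q(0) = 10.
Indicial equation: r(r-1) + p(0) r + q(0) = 0, i.e. r^2 + (p(0) - 1) r + q(0) = 0, i.e. r^2 - 7 r + 10 = 0.
Discriminant: (-7)^2 - 4(10) = 9, so r = (7 ± 3)/2.
Solving: r_1 = 5, r_2 = 2.

indicial: r^2 - 7 r + 10 = 0; roots r_1 = 5, r_2 = 2


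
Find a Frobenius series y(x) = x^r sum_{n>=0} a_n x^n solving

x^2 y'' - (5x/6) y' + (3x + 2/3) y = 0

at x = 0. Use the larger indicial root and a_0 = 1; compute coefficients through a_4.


Write in Frobenius form y'' + (p(x)/x) y' + (q(x)/x^2) y = 0:
  p(x) = -5/6,  q(x) = 3x + 2/3.
Indicial equation: r(r-1) + (-5/6) r + (2/3) = 0 -> roots r_1 = 4/3, r_2 = 1/2.
Take r = r_1 = 4/3. Let y(x) = x^r sum_{n>=0} a_n x^n with a_0 = 1.
Substitute y = x^r sum a_n x^n and match x^{r+n}. The recurrence is
  D(n) a_n + 3 a_{n-1} = 0,  where D(n) = (r+n)(r+n-1) + (-5/6)(r+n) + (2/3).
  a_n = -3 / D(n) * a_{n-1}.
Since the indicial polynomial factors as (r - r_1)(r - r_2), D(n) = (r_1 + n - r_1)(r_1 + n - r_2) = n(n + 5/6).
Evaluating step by step (a_0 = 1):
  n = 1: D(1) = 1(1 + 5/6) = 11/6; numerator = -3(1) = -3; a_1 = (-3)/(11/6) = -18/11
  n = 2: D(2) = 2(2 + 5/6) = 17/3; numerator = -3(-18/11) = 54/11; a_2 = (54/11)/(17/3) = 162/187
  n = 3: D(3) = 3(3 + 5/6) = 23/2; numerator = -3(162/187) = -486/187; a_3 = (-486/187)/(23/2) = -972/4301
  n = 4: D(4) = 4(4 + 5/6) = 58/3; numerator = -3(-972/4301) = 2916/4301; a_4 = (2916/4301)/(58/3) = 4374/124729

r = 4/3; a_0 = 1; a_1 = -18/11; a_2 = 162/187; a_3 = -972/4301; a_4 = 4374/124729


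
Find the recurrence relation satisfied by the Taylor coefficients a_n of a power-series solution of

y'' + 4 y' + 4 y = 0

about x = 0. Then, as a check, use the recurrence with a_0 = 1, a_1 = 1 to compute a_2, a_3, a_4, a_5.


Substitute y = sum_n a_n x^n.
y''(x) has coefficient (n+2)(n+1) a_{n+2} at x^n;
4 y'(x) has coefficient 4 (n+1) a_{n+1} at x^n;
4 y(x) has coefficient 4 a_n at x^n.
Matching x^n: (n+2)(n+1) a_{n+2} + 4 (n+1) a_{n+1} + 4 a_n = 0.
Thus a_{n+2} = [-4 (n+1) a_{n+1} - 4 a_n] / ((n+1)(n+2)).

Check with a_0 = 1, a_1 = 1 (apply the recurrence for n = 0, 1, 2, 3): a_0 = 1, a_1 = 1, a_2 = -4, a_3 = 14/3, a_4 = -10/3, a_5 = 26/15.

a_(n+2) = [-4 (n+1) a_(n+1) - 4 a_n] / ((n+1)(n+2)); check: a_0 = 1, a_1 = 1, a_2 = -4, a_3 = 14/3, a_4 = -10/3, a_5 = 26/15


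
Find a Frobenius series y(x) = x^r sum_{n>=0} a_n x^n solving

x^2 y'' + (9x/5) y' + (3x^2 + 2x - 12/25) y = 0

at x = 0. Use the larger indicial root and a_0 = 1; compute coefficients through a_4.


Write in Frobenius form y'' + (p(x)/x) y' + (q(x)/x^2) y = 0:
  p(x) = 9/5,  q(x) = 3x^2 + 2x - 12/25.
Indicial equation: r(r-1) + (9/5) r + (-12/25) = 0 -> roots r_1 = 2/5, r_2 = -6/5.
Take r = r_1 = 2/5. Let y(x) = x^r sum_{n>=0} a_n x^n with a_0 = 1.
Substitute y = x^r sum a_n x^n and match x^{r+n}. The recurrence is
  D(n) a_n + 2 a_{n-1} + 3 a_{n-2} = 0,  where D(n) = (r+n)(r+n-1) + (9/5)(r+n) + (-12/25).
  a_n = [-2 a_{n-1} - 3 a_{n-2}] / D(n).
Since the indicial polynomial factors as (r - r_1)(r - r_2), D(n) = (r_1 + n - r_1)(r_1 + n - r_2) = n(n + 8/5).
Evaluating step by step (a_0 = 1):
  n = 1: D(1) = 1(1 + 8/5) = 13/5; numerator = -2(1) = -2; a_1 = (-2)/(13/5) = -10/13
  n = 2: D(2) = 2(2 + 8/5) = 36/5; numerator = -2(-10/13) - 3(1) = -19/13; a_2 = (-19/13)/(36/5) = -95/468
  n = 3: D(3) = 3(3 + 8/5) = 69/5; numerator = -2(-95/468) - 3(-10/13) = 635/234; a_3 = (635/234)/(69/5) = 3175/16146
  n = 4: D(4) = 4(4 + 8/5) = 112/5; numerator = -2(3175/16146) - 3(-95/468) = 6965/32292; a_4 = (6965/32292)/(112/5) = 4975/516672

r = 2/5; a_0 = 1; a_1 = -10/13; a_2 = -95/468; a_3 = 3175/16146; a_4 = 4975/516672


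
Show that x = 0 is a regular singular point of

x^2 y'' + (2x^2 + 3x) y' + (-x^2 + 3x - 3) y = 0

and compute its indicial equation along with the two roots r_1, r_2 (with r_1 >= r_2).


Divide by x^2 to reach normal form y'' + P_1(x) y' + P_2(x) y = 0 with P_1(x) = 2 + 3/x and P_2(x) = -1 + 3/x - 3/x^2.
x = 0 is a singular point because the y'-coefficient 2 + 3/x has a pole at x = 0 and the y-coefficient -1 + 3/x - 3/x^2 has a pole at x = 0.
It is a regular singular point because x P_1(x) = p(x) = 2x + 3 and x^2 P_2(x) = q(x) = -x^2 + 3x - 3 are polynomials, hence analytic at x = 0.
p(0) = 3,  q(0) = -3.
Indicial equation: r(r-1) + p(0) r + q(0) = 0, i.e. r^2 + (p(0) - 1) r + q(0) = 0, i.e. r^2 + 2 r - 3 = 0.
Discriminant: (2)^2 - 4(-3) = 16, so r = (-2 ± 4)/2.
Solving: r_1 = 1, r_2 = -3.

indicial: r^2 + 2 r - 3 = 0; roots r_1 = 1, r_2 = -3


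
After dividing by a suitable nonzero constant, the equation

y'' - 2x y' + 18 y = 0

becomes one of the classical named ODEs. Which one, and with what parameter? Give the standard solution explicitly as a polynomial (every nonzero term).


The equation is already in a standard form:  y'' - 2x y' + 18 y = 0.
This matches the Hermite equation y'' - 2x y' + 2n y = 0 with 2n = 18, so n = 9; the polynomial solution is H_9(x).
With y = sum_k a_k x^k, matching x^k gives (k+2)(k+1) a_{k+2} = 2(k - n) a_k = 2(k - 9) a_k. The right side vanishes at k = 9, so the series with the parity of 9 terminates at degree 9.
Standard normalization: leading coefficient of H_n is 2^n, so a_9 = 2^9 = 512. Work downward with a_k = (k+1)(k+2) a_{k+2} / (2(k - n)):
  a_7 = (8)(9)(512) / (2(7 - 9)) = 36864/(-4) = -9216
  a_5 = (6)(7)(-9216) / (2(5 - 9)) = -387072/(-8) = 48384
  a_3 = (4)(5)(48384) / (2(3 - 9)) = 967680/(-12) = -80640
  a_1 = (2)(3)(-80640) / (2(1 - 9)) = -483840/(-16) = 30240
Hence H_9(x) = 512 x^9 - 9216 x^7 + 48384 x^5 - 80640 x^3 + 30240 x.

H_9(x); series = 512 x^9 - 9216 x^7 + 48384 x^5 - 80640 x^3 + 30240 x


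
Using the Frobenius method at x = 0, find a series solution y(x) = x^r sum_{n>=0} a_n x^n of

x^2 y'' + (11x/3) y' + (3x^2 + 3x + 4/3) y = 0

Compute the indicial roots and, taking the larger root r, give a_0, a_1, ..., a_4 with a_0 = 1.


Write in Frobenius form y'' + (p(x)/x) y' + (q(x)/x^2) y = 0:
  p(x) = 11/3,  q(x) = 3x^2 + 3x + 4/3.
Indicial equation: r(r-1) + (11/3) r + (4/3) = 0 -> roots r_1 = -2/3, r_2 = -2.
Take r = r_1 = -2/3. Let y(x) = x^r sum_{n>=0} a_n x^n with a_0 = 1.
Substitute y = x^r sum a_n x^n and match x^{r+n}. The recurrence is
  D(n) a_n + 3 a_{n-1} + 3 a_{n-2} = 0,  where D(n) = (r+n)(r+n-1) + (11/3)(r+n) + (4/3).
  a_n = [-3 a_{n-1} - 3 a_{n-2}] / D(n).
Since the indicial polynomial factors as (r - r_1)(r - r_2), D(n) = (r_1 + n - r_1)(r_1 + n - r_2) = n(n + 4/3).
Evaluating step by step (a_0 = 1):
  n = 1: D(1) = 1(1 + 4/3) = 7/3; numerator = -3(1) = -3; a_1 = (-3)/(7/3) = -9/7
  n = 2: D(2) = 2(2 + 4/3) = 20/3; numerator = -3(-9/7) - 3(1) = 6/7; a_2 = (6/7)/(20/3) = 9/70
  n = 3: D(3) = 3(3 + 4/3) = 13; numerator = -3(9/70) - 3(-9/7) = 243/70; a_3 = (243/70)/(13) = 243/910
  n = 4: D(4) = 4(4 + 4/3) = 64/3; numerator = -3(243/910) - 3(9/70) = -108/91; a_4 = (-108/91)/(64/3) = -81/1456

r = -2/3; a_0 = 1; a_1 = -9/7; a_2 = 9/70; a_3 = 243/910; a_4 = -81/1456


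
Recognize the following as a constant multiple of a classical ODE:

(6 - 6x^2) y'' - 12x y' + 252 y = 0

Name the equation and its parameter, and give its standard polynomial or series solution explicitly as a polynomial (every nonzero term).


All three coefficients share the factor 6; dividing through by 6 gives  (1 - x^2) y'' - 2x y' + 42 y = 0.
This matches the Legendre equation (1 - x^2) y'' - 2x y' + n(n+1) y = 0 (note the -2x y' term) with n(n+1) = 42, so n = 6; the polynomial solution is P_6(x).
With y = sum_k a_k x^k, matching x^k gives (k+2)(k+1) a_{k+2} = [k(k+1) - n(n+1)] a_k = (k - 6)(k + 7) a_k. The right side vanishes at k = 6, so the series with the parity of 6 terminates at degree 6.
Standard normalization (P_n(1) = 1): leading coefficient (2n)!/(2^n (n!)^2) = 479001600/(64*518400) = 231/16, so a_6 = 231/16. Work downward with a_k = (k+1)(k+2) a_{k+2} / ((k - 6)(k + 7)):
  a_4 = (5)(6)(231/16) / ((4 - 6)(4 + 7)) = (3465/8)/(-22) = -315/16
  a_2 = (3)(4)(-315/16) / ((2 - 6)(2 + 7)) = (-945/4)/(-36) = 105/16
  a_0 = (1)(2)(105/16) / ((0 - 6)(0 + 7)) = (105/8)/(-42) = -5/16
Hence P_6(x) = 231 x^6/16 - 315 x^4/16 + 105 x^2/16 - 5/16.

P_6(x); series = 231 x^6/16 - 315 x^4/16 + 105 x^2/16 - 5/16


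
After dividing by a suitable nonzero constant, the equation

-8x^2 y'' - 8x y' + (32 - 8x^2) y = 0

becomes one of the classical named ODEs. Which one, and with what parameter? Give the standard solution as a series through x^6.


All three coefficients share the factor -8; dividing through by -8 gives  x^2 y'' + x y' + (x^2 - 4) y = 0.
This matches the Bessel equation x^2 y'' + x y' + (x^2 - nu^2) y = 0 with nu^2 = 4, so nu = 2; the solution bounded at x = 0 is J_2(x).
Frobenius at x = 0: indicial roots ±nu; for r = nu the recurrence k(k + 2nu) c_k = -c_{k-2} gives the standard series J_nu(x) = sum_{k>=0} (-1)^k / (k! (k+nu)!) (x/2)^(2k+nu). Evaluate the first 3 terms:
  k = 0: (-1)^0 / (0! * 2! * 2^2) x^2 = 1/(1*2*4) x^2 = (1/8) x^2
  k = 1: (-1)^1 / (1! * 3! * 2^4) x^4 = -1/(1*6*16) x^4 = (-1/96) x^4
  k = 2: (-1)^2 / (2! * 4! * 2^6) x^6 = 1/(2*24*64) x^6 = (1/3072) x^6
Hence J_2(x) = x^6/3072 - x^4/96 + x^2/8 + ....

J_2(x); series = x^6/3072 - x^4/96 + x^2/8


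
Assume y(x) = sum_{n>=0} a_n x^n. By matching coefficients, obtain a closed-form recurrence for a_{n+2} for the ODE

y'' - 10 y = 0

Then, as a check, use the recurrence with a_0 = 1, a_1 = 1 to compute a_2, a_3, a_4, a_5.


Substitute y = sum_n a_n x^n into y'' + (const) y = 0.
y''(x) = sum_{n>=0} (n+2)(n+1) a_{n+2} x^n.
The ODE becomes sum_n [(n+2)(n+1) a_{n+2} - 10 a_n] x^n = 0.
Setting each coefficient to zero gives the recurrence:
  (n+2)(n+1) a_{n+2} - 10 a_n = 0,
  a_{n+2} = 10 / ((n+1)(n+2)) a_n.

Check with a_0 = 1, a_1 = 1 (apply the recurrence for n = 0, 1, 2, 3): a_0 = 1, a_1 = 1, a_2 = 5, a_3 = 5/3, a_4 = 25/6, a_5 = 5/6.

a_{n+2} = 10/((n+1)(n+2)) * a_n; check: a_0 = 1, a_1 = 1, a_2 = 5, a_3 = 5/3, a_4 = 25/6, a_5 = 5/6


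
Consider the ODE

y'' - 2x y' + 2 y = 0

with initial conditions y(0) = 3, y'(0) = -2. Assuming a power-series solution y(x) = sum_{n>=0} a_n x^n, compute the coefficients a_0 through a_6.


Ansatz: y(x) = sum_{n>=0} a_n x^n, so y'(x) = sum_{n>=1} n a_n x^(n-1) and y''(x) = sum_{n>=2} n(n-1) a_n x^(n-2).
Substitute into P(x) y'' + Q(x) y' + R(x) y = 0 with P(x) = 1, Q(x) = -2x, R(x) = 2, and match powers of x.
Initial conditions: a_0 = 3, a_1 = -2.
Setting the coefficient of each power of x to zero and solving order by order (substituting the coefficients already found):
  x^0: 2 a_2 + 2 a_0 = 0  ->  2 a_2 = -2 a_0 = -6  ->  a_2 = -3
  x^1: 6 a_3 = 0  ->  a_3 = 0
  x^2: 12 a_4 - 2 a_2 = 0  ->  12 a_4 = 2 a_2 = -6  ->  a_4 = -1/2
  x^3: 20 a_5 - 4 a_3 = 0  ->  20 a_5 = 4 a_3 = 0  ->  a_5 = 0
  x^4: 30 a_6 - 6 a_4 = 0  ->  30 a_6 = 6 a_4 = -3  ->  a_6 = -1/10
Truncated series: y(x) = 3 - 2 x - 3 x^2 - (1/2) x^4 - (1/10) x^6 + O(x^7).

a_0 = 3; a_1 = -2; a_2 = -3; a_3 = 0; a_4 = -1/2; a_5 = 0; a_6 = -1/10


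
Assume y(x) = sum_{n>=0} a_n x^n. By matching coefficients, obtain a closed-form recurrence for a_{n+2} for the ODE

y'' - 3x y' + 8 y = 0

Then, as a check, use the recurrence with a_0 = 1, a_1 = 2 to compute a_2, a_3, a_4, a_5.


Substitute y = sum_n a_n x^n.
y''(x) has coefficient (n+2)(n+1) a_{n+2} at x^n;
-3 x y'(x) has coefficient -3 n a_n at x^n (shift);
8 y(x) has coefficient 8 a_n at x^n.
Matching x^n: (n+2)(n+1) a_{n+2} + (-3n + 8) a_n = 0.
Thus a_{n+2} = (3n - 8) / ((n+1)(n+2)) * a_n.

Check with a_0 = 1, a_1 = 2 (apply the recurrence for n = 0, 1, 2, 3): a_0 = 1, a_1 = 2, a_2 = -4, a_3 = -5/3, a_4 = 2/3, a_5 = -1/12.

a_(n+2) = (3n - 8) / ((n+1)(n+2)) * a_n; check: a_0 = 1, a_1 = 2, a_2 = -4, a_3 = -5/3, a_4 = 2/3, a_5 = -1/12


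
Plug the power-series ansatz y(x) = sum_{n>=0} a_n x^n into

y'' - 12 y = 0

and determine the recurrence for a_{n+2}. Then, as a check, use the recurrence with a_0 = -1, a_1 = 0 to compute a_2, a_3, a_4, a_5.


Substitute y = sum_n a_n x^n into y'' + (const) y = 0.
y''(x) = sum_{n>=0} (n+2)(n+1) a_{n+2} x^n.
The ODE becomes sum_n [(n+2)(n+1) a_{n+2} - 12 a_n] x^n = 0.
Setting each coefficient to zero gives the recurrence:
  (n+2)(n+1) a_{n+2} - 12 a_n = 0,
  a_{n+2} = 12 / ((n+1)(n+2)) a_n.

Check with a_0 = -1, a_1 = 0 (apply the recurrence for n = 0, 1, 2, 3): a_0 = -1, a_1 = 0, a_2 = -6, a_3 = 0, a_4 = -6, a_5 = 0.

a_{n+2} = 12/((n+1)(n+2)) * a_n; check: a_0 = -1, a_1 = 0, a_2 = -6, a_3 = 0, a_4 = -6, a_5 = 0


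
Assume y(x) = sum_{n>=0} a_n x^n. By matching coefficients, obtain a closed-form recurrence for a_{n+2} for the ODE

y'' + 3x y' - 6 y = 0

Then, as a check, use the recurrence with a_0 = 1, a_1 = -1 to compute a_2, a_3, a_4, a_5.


Substitute y = sum_n a_n x^n.
y''(x) has coefficient (n+2)(n+1) a_{n+2} at x^n;
3 x y'(x) has coefficient 3 n a_n at x^n (shift);
-6 y(x) has coefficient -6 a_n at x^n.
Matching x^n: (n+2)(n+1) a_{n+2} + (3n - 6) a_n = 0.
Thus a_{n+2} = (-3n + 6) / ((n+1)(n+2)) * a_n.

Check with a_0 = 1, a_1 = -1 (apply the recurrence for n = 0, 1, 2, 3): a_0 = 1, a_1 = -1, a_2 = 3, a_3 = -1/2, a_4 = 0, a_5 = 3/40.

a_(n+2) = (-3n + 6) / ((n+1)(n+2)) * a_n; check: a_0 = 1, a_1 = -1, a_2 = 3, a_3 = -1/2, a_4 = 0, a_5 = 3/40


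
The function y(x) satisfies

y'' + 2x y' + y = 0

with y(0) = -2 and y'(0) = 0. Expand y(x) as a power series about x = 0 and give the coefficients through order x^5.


Ansatz: y(x) = sum_{n>=0} a_n x^n, so y'(x) = sum_{n>=1} n a_n x^(n-1) and y''(x) = sum_{n>=2} n(n-1) a_n x^(n-2).
Substitute into P(x) y'' + Q(x) y' + R(x) y = 0 with P(x) = 1, Q(x) = 2x, R(x) = 1, and match powers of x.
Initial conditions: a_0 = -2, a_1 = 0.
Setting the coefficient of each power of x to zero and solving order by order (substituting the coefficients already found):
  x^0: 2 a_2 + a_0 = 0  ->  2 a_2 = -a_0 = 2  ->  a_2 = 1
  x^1: 6 a_3 + 3 a_1 = 0  ->  6 a_3 = -3 a_1 = 0  ->  a_3 = 0
  x^2: 12 a_4 + 5 a_2 = 0  ->  12 a_4 = -5 a_2 = -5  ->  a_4 = -5/12
  x^3: 20 a_5 + 7 a_3 = 0  ->  20 a_5 = -7 a_3 = 0  ->  a_5 = 0
Truncated series: y(x) = -2 + x^2 - (5/12) x^4 + O(x^6).

a_0 = -2; a_1 = 0; a_2 = 1; a_3 = 0; a_4 = -5/12; a_5 = 0


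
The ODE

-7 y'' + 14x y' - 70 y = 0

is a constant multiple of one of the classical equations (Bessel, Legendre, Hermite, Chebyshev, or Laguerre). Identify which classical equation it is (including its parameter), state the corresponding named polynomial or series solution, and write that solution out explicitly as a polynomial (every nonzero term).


All three coefficients share the factor -7; dividing through by -7 gives  y'' - 2x y' + 10 y = 0.
This matches the Hermite equation y'' - 2x y' + 2n y = 0 with 2n = 10, so n = 5; the polynomial solution is H_5(x).
With y = sum_k a_k x^k, matching x^k gives (k+2)(k+1) a_{k+2} = 2(k - n) a_k = 2(k - 5) a_k. The right side vanishes at k = 5, so the series with the parity of 5 terminates at degree 5.
Standard normalization: leading coefficient of H_n is 2^n, so a_5 = 2^5 = 32. Work downward with a_k = (k+1)(k+2) a_{k+2} / (2(k - n)):
  a_3 = (4)(5)(32) / (2(3 - 5)) = 640/(-4) = -160
  a_1 = (2)(3)(-160) / (2(1 - 5)) = -960/(-8) = 120
Hence H_5(x) = 32 x^5 - 160 x^3 + 120 x.

H_5(x); series = 32 x^5 - 160 x^3 + 120 x


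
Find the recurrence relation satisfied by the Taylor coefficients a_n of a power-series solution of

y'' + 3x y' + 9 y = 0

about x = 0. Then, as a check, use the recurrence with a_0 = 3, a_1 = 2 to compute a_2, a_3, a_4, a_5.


Substitute y = sum_n a_n x^n.
y''(x) has coefficient (n+2)(n+1) a_{n+2} at x^n;
3 x y'(x) has coefficient 3 n a_n at x^n (shift);
9 y(x) has coefficient 9 a_n at x^n.
Matching x^n: (n+2)(n+1) a_{n+2} + (3n + 9) a_n = 0.
Thus a_{n+2} = (-3n - 9) / ((n+1)(n+2)) * a_n.

Check with a_0 = 3, a_1 = 2 (apply the recurrence for n = 0, 1, 2, 3): a_0 = 3, a_1 = 2, a_2 = -27/2, a_3 = -4, a_4 = 135/8, a_5 = 18/5.

a_(n+2) = (-3n - 9) / ((n+1)(n+2)) * a_n; check: a_0 = 3, a_1 = 2, a_2 = -27/2, a_3 = -4, a_4 = 135/8, a_5 = 18/5


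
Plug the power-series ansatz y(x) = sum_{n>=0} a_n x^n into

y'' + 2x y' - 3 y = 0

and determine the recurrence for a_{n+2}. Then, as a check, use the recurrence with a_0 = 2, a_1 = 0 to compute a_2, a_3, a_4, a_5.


Substitute y = sum_n a_n x^n.
y''(x) has coefficient (n+2)(n+1) a_{n+2} at x^n;
2 x y'(x) has coefficient 2 n a_n at x^n (shift);
-3 y(x) has coefficient -3 a_n at x^n.
Matching x^n: (n+2)(n+1) a_{n+2} + (2n - 3) a_n = 0.
Thus a_{n+2} = (-2n + 3) / ((n+1)(n+2)) * a_n.

Check with a_0 = 2, a_1 = 0 (apply the recurrence for n = 0, 1, 2, 3): a_0 = 2, a_1 = 0, a_2 = 3, a_3 = 0, a_4 = -1/4, a_5 = 0.

a_(n+2) = (-2n + 3) / ((n+1)(n+2)) * a_n; check: a_0 = 2, a_1 = 0, a_2 = 3, a_3 = 0, a_4 = -1/4, a_5 = 0
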